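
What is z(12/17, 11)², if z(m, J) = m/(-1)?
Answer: 144/289 ≈ 0.49827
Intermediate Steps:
z(m, J) = -m (z(m, J) = m*(-1) = -m)
z(12/17, 11)² = (-12/17)² = 144/289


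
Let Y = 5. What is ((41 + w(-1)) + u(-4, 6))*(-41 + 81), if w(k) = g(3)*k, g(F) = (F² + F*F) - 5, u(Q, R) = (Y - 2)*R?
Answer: 1840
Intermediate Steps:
u(Q, R) = 3*R (u(Q, R) = (5 - 2)*R = 3*R)
g(F) = -5 + 2*F² (g(F) = (F² + F²) - 5 = 2*F² - 5 = -5 + 2*F²)
w(k) = 13*k (w(k) = (-5 + 2*3²)*k = (-5 + 2*9)*k = (-5 + 18)*k = 13*k)
((41 + w(-1)) + u(-4, 6))*(-41 + 81) = ((41 + 13*(-1)) + 3*6)*(-41 + 81) = ((41 - 13) + 18)*40 = (28 + 18)*40 = 46*40 = 1840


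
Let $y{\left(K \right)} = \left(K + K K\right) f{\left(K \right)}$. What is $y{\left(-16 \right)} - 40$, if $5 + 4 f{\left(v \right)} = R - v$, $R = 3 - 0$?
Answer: $800$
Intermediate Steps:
$R = 3$ ($R = 3 + 0 = 3$)
$f{\left(v \right)} = - \frac{1}{2} - \frac{v}{4}$ ($f{\left(v \right)} = - \frac{5}{4} + \frac{3 - v}{4} = - \frac{5}{4} - \left(- \frac{3}{4} + \frac{v}{4}\right) = - \frac{1}{2} - \frac{v}{4}$)
$y{\left(K \right)} = \left(- \frac{1}{2} - \frac{K}{4}\right) \left(K + K^{2}\right)$ ($y{\left(K \right)} = \left(K + K K\right) \left(- \frac{1}{2} - \frac{K}{4}\right) = \left(K + K^{2}\right) \left(- \frac{1}{2} - \frac{K}{4}\right) = \left(- \frac{1}{2} - \frac{K}{4}\right) \left(K + K^{2}\right)$)
$y{\left(-16 \right)} - 40 = \left(- \frac{1}{4}\right) \left(-16\right) \left(1 - 16\right) \left(2 - 16\right) - 40 = \left(- \frac{1}{4}\right) \left(-16\right) \left(-15\right) \left(-14\right) - 40 = 840 - 40 = 800$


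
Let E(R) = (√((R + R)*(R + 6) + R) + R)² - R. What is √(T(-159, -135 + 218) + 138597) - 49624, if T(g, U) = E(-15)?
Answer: -49624 + √(139092 - 30*√255) ≈ -49252.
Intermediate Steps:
E(R) = (R + √(R + 2*R*(6 + R)))² - R (E(R) = (√((2*R)*(6 + R) + R) + R)² - R = (√(2*R*(6 + R) + R) + R)² - R = (√(R + 2*R*(6 + R)) + R)² - R = (R + √(R + 2*R*(6 + R)))² - R)
T(g, U) = 15 + (-15 + √255)² (T(g, U) = (-15 + √(-15*(13 + 2*(-15))))² - 1*(-15) = (-15 + √(-15*(13 - 30)))² + 15 = (-15 + √(-15*(-17)))² + 15 = (-15 + √255)² + 15 = 15 + (-15 + √255)²)
√(T(-159, -135 + 218) + 138597) - 49624 = √((495 - 30*√255) + 138597) - 49624 = √(139092 - 30*√255) - 49624 = -49624 + √(139092 - 30*√255)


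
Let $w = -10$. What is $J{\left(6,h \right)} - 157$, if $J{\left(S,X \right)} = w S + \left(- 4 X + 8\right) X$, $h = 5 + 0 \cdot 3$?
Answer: $-277$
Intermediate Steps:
$h = 5$ ($h = 5 + 0 = 5$)
$J{\left(S,X \right)} = - 10 S + X \left(8 - 4 X\right)$ ($J{\left(S,X \right)} = - 10 S + \left(- 4 X + 8\right) X = - 10 S + \left(8 - 4 X\right) X = - 10 S + X \left(8 - 4 X\right)$)
$J{\left(6,h \right)} - 157 = \left(\left(-10\right) 6 - 4 \cdot 5^{2} + 8 \cdot 5\right) - 157 = \left(-60 - 100 + 40\right) - 157 = -120 - 157 = -277$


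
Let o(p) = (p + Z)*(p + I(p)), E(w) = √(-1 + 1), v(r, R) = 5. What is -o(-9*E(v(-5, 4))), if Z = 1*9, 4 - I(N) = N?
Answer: -36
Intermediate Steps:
I(N) = 4 - N
Z = 9
E(w) = 0 (E(w) = √0 = 0)
o(p) = 36 + 4*p (o(p) = (p + 9)*(p + (4 - p)) = (9 + p)*4 = 36 + 4*p)
-o(-9*E(v(-5, 4))) = -(36 + 4*(-9*0)) = -(36 + 4*0) = -(36 + 0) = -1*36 = -36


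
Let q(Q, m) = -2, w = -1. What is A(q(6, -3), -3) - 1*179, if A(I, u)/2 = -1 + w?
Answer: -183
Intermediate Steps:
A(I, u) = -4 (A(I, u) = 2*(-1 - 1) = 2*(-2) = -4)
A(q(6, -3), -3) - 1*179 = -4 - 1*179 = -4 - 179 = -183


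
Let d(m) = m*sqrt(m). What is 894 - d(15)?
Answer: 894 - 15*sqrt(15) ≈ 835.91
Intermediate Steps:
d(m) = m**(3/2)
894 - d(15) = 894 - 15**(3/2) = 894 - 15*sqrt(15)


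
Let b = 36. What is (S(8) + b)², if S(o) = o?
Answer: 1936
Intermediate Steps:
(S(8) + b)² = (8 + 36)² = 44² = 1936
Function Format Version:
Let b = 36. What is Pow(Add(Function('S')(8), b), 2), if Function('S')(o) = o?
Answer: 1936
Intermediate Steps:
Pow(Add(Function('S')(8), b), 2) = Pow(Add(8, 36), 2) = Pow(44, 2) = 1936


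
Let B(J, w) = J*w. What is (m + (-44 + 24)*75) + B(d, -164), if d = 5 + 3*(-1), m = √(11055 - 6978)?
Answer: -1828 + 3*√453 ≈ -1764.1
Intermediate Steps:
m = 3*√453 (m = √4077 = 3*√453 ≈ 63.851)
d = 2 (d = 5 - 3 = 2)
(m + (-44 + 24)*75) + B(d, -164) = (3*√453 + (-44 + 24)*75) + 2*(-164) = (3*√453 - 20*75) - 328 = (3*√453 - 1500) - 328 = (-1500 + 3*√453) - 328 = -1828 + 3*√453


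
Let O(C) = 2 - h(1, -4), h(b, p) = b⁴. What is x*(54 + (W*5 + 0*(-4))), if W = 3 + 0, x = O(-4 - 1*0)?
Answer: 69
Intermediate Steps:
O(C) = 1 (O(C) = 2 - 1*1⁴ = 2 - 1*1 = 2 - 1 = 1)
x = 1
W = 3
x*(54 + (W*5 + 0*(-4))) = 1*(54 + (3*5 + 0*(-4))) = 1*(54 + (15 + 0)) = 1*(54 + 15) = 1*69 = 69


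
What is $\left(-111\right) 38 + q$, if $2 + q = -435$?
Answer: $-4655$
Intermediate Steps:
$q = -437$ ($q = -2 - 435 = -437$)
$\left(-111\right) 38 + q = \left(-111\right) 38 - 437 = -4218 - 437 = -4655$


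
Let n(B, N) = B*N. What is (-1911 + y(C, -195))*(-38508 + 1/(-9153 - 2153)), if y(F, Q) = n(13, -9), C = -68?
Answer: 441466649286/5653 ≈ 7.8094e+7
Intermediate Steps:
y(F, Q) = -117 (y(F, Q) = 13*(-9) = -117)
(-1911 + y(C, -195))*(-38508 + 1/(-9153 - 2153)) = (-1911 - 117)*(-38508 + 1/(-9153 - 2153)) = -2028*(-38508 + 1/(-11306)) = -2028*(-38508 - 1/11306) = -2028*(-435371449/11306) = 441466649286/5653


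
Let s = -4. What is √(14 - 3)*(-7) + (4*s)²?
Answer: 256 - 7*√11 ≈ 232.78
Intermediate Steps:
√(14 - 3)*(-7) + (4*s)² = √(14 - 3)*(-7) + (4*(-4))² = √11*(-7) + (-16)² = -7*√11 + 256 = 256 - 7*√11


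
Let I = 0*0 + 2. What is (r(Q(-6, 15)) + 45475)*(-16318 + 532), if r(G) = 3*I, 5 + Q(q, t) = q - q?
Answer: -717963066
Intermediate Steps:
I = 2 (I = 0 + 2 = 2)
Q(q, t) = -5 (Q(q, t) = -5 + (q - q) = -5 + 0 = -5)
r(G) = 6 (r(G) = 3*2 = 6)
(r(Q(-6, 15)) + 45475)*(-16318 + 532) = (6 + 45475)*(-16318 + 532) = 45481*(-15786) = -717963066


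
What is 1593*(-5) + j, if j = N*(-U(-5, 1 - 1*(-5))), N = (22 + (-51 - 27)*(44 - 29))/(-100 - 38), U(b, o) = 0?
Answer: -7965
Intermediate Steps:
N = 574/69 (N = (22 - 78*15)/(-138) = (22 - 1170)*(-1/138) = -1148*(-1/138) = 574/69 ≈ 8.3188)
j = 0 (j = 574*(-1*0)/69 = (574/69)*0 = 0)
1593*(-5) + j = 1593*(-5) + 0 = -7965 + 0 = -7965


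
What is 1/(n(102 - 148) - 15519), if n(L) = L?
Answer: -1/15565 ≈ -6.4247e-5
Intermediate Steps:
1/(n(102 - 148) - 15519) = 1/((102 - 148) - 15519) = 1/(-46 - 15519) = 1/(-15565) = -1/15565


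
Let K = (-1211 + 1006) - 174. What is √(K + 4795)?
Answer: 8*√69 ≈ 66.453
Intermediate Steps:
K = -379 (K = -205 - 174 = -379)
√(K + 4795) = √(-379 + 4795) = √4416 = 8*√69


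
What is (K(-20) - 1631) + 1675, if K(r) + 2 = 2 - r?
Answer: 64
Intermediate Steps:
K(r) = -r (K(r) = -2 + (2 - r) = -r)
(K(-20) - 1631) + 1675 = (-1*(-20) - 1631) + 1675 = (20 - 1631) + 1675 = -1611 + 1675 = 64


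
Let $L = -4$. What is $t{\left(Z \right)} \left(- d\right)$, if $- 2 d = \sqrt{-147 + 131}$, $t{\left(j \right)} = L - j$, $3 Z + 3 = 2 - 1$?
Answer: $- \frac{20 i}{3} \approx - 6.6667 i$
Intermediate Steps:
$Z = - \frac{2}{3}$ ($Z = -1 + \frac{2 - 1}{3} = -1 + \frac{1}{3} \cdot 1 = -1 + \frac{1}{3} = - \frac{2}{3} \approx -0.66667$)
$t{\left(j \right)} = -4 - j$
$d = - 2 i$ ($d = - \frac{\sqrt{-147 + 131}}{2} = - \frac{\sqrt{-16}}{2} = - \frac{4 i}{2} = - 2 i \approx - 2.0 i$)
$t{\left(Z \right)} \left(- d\right) = \left(-4 - - \frac{2}{3}\right) \left(- \left(-2\right) i\right) = \left(-4 + \frac{2}{3}\right) 2 i = - \frac{10 \cdot 2 i}{3} = - \frac{20 i}{3}$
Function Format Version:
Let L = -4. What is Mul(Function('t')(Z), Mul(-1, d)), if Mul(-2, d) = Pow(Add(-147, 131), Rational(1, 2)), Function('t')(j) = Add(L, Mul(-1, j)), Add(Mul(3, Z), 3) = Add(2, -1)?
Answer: Mul(Rational(-20, 3), I) ≈ Mul(-6.6667, I)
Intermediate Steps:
Z = Rational(-2, 3) (Z = Add(-1, Mul(Rational(1, 3), Add(2, -1))) = Add(-1, Mul(Rational(1, 3), 1)) = Add(-1, Rational(1, 3)) = Rational(-2, 3) ≈ -0.66667)
Function('t')(j) = Add(-4, Mul(-1, j))
d = Mul(-2, I) (d = Mul(Rational(-1, 2), Pow(Add(-147, 131), Rational(1, 2))) = Mul(Rational(-1, 2), Pow(-16, Rational(1, 2))) = Mul(Rational(-1, 2), Mul(4, I)) = Mul(-2, I) ≈ Mul(-2.0000, I))
Mul(Function('t')(Z), Mul(-1, d)) = Mul(Add(-4, Mul(-1, Rational(-2, 3))), Mul(-1, Mul(-2, I))) = Mul(Add(-4, Rational(2, 3)), Mul(2, I)) = Mul(Rational(-10, 3), Mul(2, I)) = Mul(Rational(-20, 3), I)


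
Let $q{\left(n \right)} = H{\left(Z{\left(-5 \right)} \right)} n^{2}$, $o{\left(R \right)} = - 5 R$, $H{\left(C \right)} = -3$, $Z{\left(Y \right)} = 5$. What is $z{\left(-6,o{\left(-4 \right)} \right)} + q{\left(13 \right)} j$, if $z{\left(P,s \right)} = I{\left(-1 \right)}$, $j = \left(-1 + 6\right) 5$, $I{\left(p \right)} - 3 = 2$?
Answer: $-12670$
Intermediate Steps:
$I{\left(p \right)} = 5$ ($I{\left(p \right)} = 3 + 2 = 5$)
$j = 25$ ($j = 5 \cdot 5 = 25$)
$z{\left(P,s \right)} = 5$
$q{\left(n \right)} = - 3 n^{2}$
$z{\left(-6,o{\left(-4 \right)} \right)} + q{\left(13 \right)} j = 5 + - 3 \cdot 13^{2} \cdot 25 = 5 + \left(-3\right) 169 \cdot 25 = 5 - 12675 = -12670$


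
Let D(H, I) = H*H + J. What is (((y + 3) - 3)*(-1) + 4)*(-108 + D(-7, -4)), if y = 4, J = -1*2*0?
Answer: 0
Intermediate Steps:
J = 0 (J = -2*0 = 0)
D(H, I) = H² (D(H, I) = H*H + 0 = H² + 0 = H²)
(((y + 3) - 3)*(-1) + 4)*(-108 + D(-7, -4)) = (((4 + 3) - 3)*(-1) + 4)*(-108 + (-7)²) = ((7 - 3)*(-1) + 4)*(-108 + 49) = (4*(-1) + 4)*(-59) = (-4 + 4)*(-59) = 0*(-59) = 0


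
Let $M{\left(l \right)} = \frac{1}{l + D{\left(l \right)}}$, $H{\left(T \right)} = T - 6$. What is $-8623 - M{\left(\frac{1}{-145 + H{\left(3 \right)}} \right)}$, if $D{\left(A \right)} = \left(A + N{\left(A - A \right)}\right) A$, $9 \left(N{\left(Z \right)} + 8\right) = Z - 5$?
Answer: $- \frac{87056615}{10073} \approx -8642.6$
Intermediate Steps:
$H{\left(T \right)} = -6 + T$
$N{\left(Z \right)} = - \frac{77}{9} + \frac{Z}{9}$ ($N{\left(Z \right)} = -8 + \frac{Z - 5}{9} = -8 + \frac{-5 + Z}{9} = -8 + \left(- \frac{5}{9} + \frac{Z}{9}\right) = - \frac{77}{9} + \frac{Z}{9}$)
$D{\left(A \right)} = A \left(- \frac{77}{9} + A\right)$ ($D{\left(A \right)} = \left(A + \left(- \frac{77}{9} + \frac{A - A}{9}\right)\right) A = \left(A + \left(- \frac{77}{9} + \frac{1}{9} \cdot 0\right)\right) A = \left(A + \left(- \frac{77}{9} + 0\right)\right) A = \left(A - \frac{77}{9}\right) A = \left(- \frac{77}{9} + A\right) A = A \left(- \frac{77}{9} + A\right)$)
$M{\left(l \right)} = \frac{1}{l + \frac{l \left(-77 + 9 l\right)}{9}}$
$-8623 - M{\left(\frac{1}{-145 + H{\left(3 \right)}} \right)} = -8623 - \frac{9}{\frac{1}{-145 + \left(-6 + 3\right)} \left(-68 + \frac{9}{-145 + \left(-6 + 3\right)}\right)} = -8623 - \frac{9}{\frac{1}{-145 - 3} \left(-68 + \frac{9}{-145 - 3}\right)} = -8623 - \frac{9}{\frac{1}{-148} \left(-68 + \frac{9}{-148}\right)} = -8623 - \frac{9}{\left(- \frac{1}{148}\right) \left(-68 + 9 \left(- \frac{1}{148}\right)\right)} = -8623 - 9 \left(-148\right) \frac{1}{-68 - \frac{9}{148}} = -8623 - 9 \left(-148\right) \frac{1}{- \frac{10073}{148}} = -8623 - 9 \left(-148\right) \left(- \frac{148}{10073}\right) = -8623 - \frac{197136}{10073} = - \frac{87056615}{10073}$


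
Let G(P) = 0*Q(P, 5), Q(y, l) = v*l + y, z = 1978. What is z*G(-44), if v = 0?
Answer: 0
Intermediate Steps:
Q(y, l) = y (Q(y, l) = 0*l + y = 0 + y = y)
G(P) = 0 (G(P) = 0*P = 0)
z*G(-44) = 1978*0 = 0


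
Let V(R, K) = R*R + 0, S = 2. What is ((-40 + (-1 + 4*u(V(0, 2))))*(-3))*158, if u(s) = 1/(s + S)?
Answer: 18486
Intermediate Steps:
V(R, K) = R² (V(R, K) = R² + 0 = R²)
u(s) = 1/(2 + s) (u(s) = 1/(s + 2) = 1/(2 + s))
((-40 + (-1 + 4*u(V(0, 2))))*(-3))*158 = ((-40 + (-1 + 4/(2 + 0²)))*(-3))*158 = ((-40 + (-1 + 4/(2 + 0)))*(-3))*158 = ((-40 + (-1 + 4/2))*(-3))*158 = ((-40 + (-1 + 4*(½)))*(-3))*158 = ((-40 + (-1 + 2))*(-3))*158 = ((-40 + 1)*(-3))*158 = -39*(-3)*158 = 117*158 = 18486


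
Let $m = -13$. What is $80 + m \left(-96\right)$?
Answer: $1328$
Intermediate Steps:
$80 + m \left(-96\right) = 80 - -1248 = 80 + 1248 = 1328$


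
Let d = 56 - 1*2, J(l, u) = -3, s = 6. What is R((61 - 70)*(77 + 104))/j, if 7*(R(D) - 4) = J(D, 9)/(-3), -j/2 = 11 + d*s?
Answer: -29/4690 ≈ -0.0061834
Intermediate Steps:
d = 54 (d = 56 - 2 = 54)
j = -670 (j = -2*(11 + 54*6) = -2*(11 + 324) = -2*335 = -670)
R(D) = 29/7 (R(D) = 4 + (-3/(-3))/7 = 4 + (-3*(-⅓))/7 = 4 + (⅐)*1 = 4 + ⅐ = 29/7)
R((61 - 70)*(77 + 104))/j = (29/7)/(-670) = (29/7)*(-1/670) = -29/4690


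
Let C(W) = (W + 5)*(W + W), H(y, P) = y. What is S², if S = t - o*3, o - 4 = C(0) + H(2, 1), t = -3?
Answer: 441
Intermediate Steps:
C(W) = 2*W*(5 + W) (C(W) = (5 + W)*(2*W) = 2*W*(5 + W))
o = 6 (o = 4 + (2*0*(5 + 0) + 2) = 4 + (2*0*5 + 2) = 4 + (0 + 2) = 4 + 2 = 6)
S = -21 (S = -3 - 1*6*3 = -3 - 6*3 = -3 - 18 = -21)
S² = (-21)² = 441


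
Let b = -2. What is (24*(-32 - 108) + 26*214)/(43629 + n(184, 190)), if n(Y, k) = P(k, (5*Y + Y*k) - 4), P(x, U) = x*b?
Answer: 2204/43249 ≈ 0.050961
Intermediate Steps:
P(x, U) = -2*x (P(x, U) = x*(-2) = -2*x)
n(Y, k) = -2*k
(24*(-32 - 108) + 26*214)/(43629 + n(184, 190)) = (24*(-32 - 108) + 26*214)/(43629 - 2*190) = (24*(-140) + 5564)/(43629 - 380) = (-3360 + 5564)/43249 = 2204*(1/43249) = 2204/43249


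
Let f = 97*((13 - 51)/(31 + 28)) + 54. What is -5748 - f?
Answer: -338632/59 ≈ -5739.5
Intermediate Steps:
f = -500/59 (f = 97*(-38/59) + 54 = -3686/59 + 54 = -500/59 ≈ -8.4746)
-5748 - f = -5748 - 1*(-500/59) = -5748 + 500/59 = -338632/59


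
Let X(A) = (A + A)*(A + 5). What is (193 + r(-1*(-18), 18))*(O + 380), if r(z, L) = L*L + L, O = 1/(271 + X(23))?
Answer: 316945235/1559 ≈ 2.0330e+5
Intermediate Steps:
X(A) = 2*A*(5 + A) (X(A) = (2*A)*(5 + A) = 2*A*(5 + A))
O = 1/1559 (O = 1/(271 + 2*23*(5 + 23)) = 1/(271 + 2*23*28) = 1/(271 + 1288) = 1/1559 ≈ 0.00064144)
r(z, L) = L + L² (r(z, L) = L² + L = L + L²)
(193 + r(-1*(-18), 18))*(O + 380) = (193 + 18*(1 + 18))*(1/1559 + 380) = (193 + 18*19)*(592421/1559) = (193 + 342)*(592421/1559) = 535*(592421/1559) = 316945235/1559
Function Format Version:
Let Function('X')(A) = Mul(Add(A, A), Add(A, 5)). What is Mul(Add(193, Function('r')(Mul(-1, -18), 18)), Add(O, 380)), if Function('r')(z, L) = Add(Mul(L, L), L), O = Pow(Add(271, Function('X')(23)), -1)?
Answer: Rational(316945235, 1559) ≈ 2.0330e+5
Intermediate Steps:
Function('X')(A) = Mul(2, A, Add(5, A)) (Function('X')(A) = Mul(Mul(2, A), Add(5, A)) = Mul(2, A, Add(5, A)))
O = Rational(1, 1559) (O = Pow(Add(271, Mul(2, 23, Add(5, 23))), -1) = Pow(Add(271, Mul(2, 23, 28)), -1) = Pow(Add(271, 1288), -1) = Pow(1559, -1) = Rational(1, 1559) ≈ 0.00064144)
Function('r')(z, L) = Add(L, Pow(L, 2)) (Function('r')(z, L) = Add(Pow(L, 2), L) = Add(L, Pow(L, 2)))
Mul(Add(193, Function('r')(Mul(-1, -18), 18)), Add(O, 380)) = Mul(Add(193, Mul(18, Add(1, 18))), Add(Rational(1, 1559), 380)) = Mul(Add(193, Mul(18, 19)), Rational(592421, 1559)) = Mul(Add(193, 342), Rational(592421, 1559)) = Mul(535, Rational(592421, 1559)) = Rational(316945235, 1559)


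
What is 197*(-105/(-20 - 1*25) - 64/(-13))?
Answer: 55751/39 ≈ 1429.5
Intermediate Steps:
197*(-105/(-20 - 1*25) - 64/(-13)) = 197*(-105/(-20 - 25) - 64*(-1/13)) = 197*(-105/(-45) + 64/13) = 197*(-105*(-1/45) + 64/13) = 197*(7/3 + 64/13) = 197*(283/39) = 55751/39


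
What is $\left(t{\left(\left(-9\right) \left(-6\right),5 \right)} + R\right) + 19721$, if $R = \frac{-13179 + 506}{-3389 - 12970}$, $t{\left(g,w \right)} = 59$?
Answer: $\frac{17031247}{861} \approx 19781.0$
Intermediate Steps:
$R = \frac{667}{861}$ ($R = - \frac{12673}{-16359} = \left(-12673\right) \left(- \frac{1}{16359}\right) = \frac{667}{861} \approx 0.77468$)
$\left(t{\left(\left(-9\right) \left(-6\right),5 \right)} + R\right) + 19721 = \left(59 + \frac{667}{861}\right) + 19721 = \frac{51466}{861} + 19721 = \frac{17031247}{861}$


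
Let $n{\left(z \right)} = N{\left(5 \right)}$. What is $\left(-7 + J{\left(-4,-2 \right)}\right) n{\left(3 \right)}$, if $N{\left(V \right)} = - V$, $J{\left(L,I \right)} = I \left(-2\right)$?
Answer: $15$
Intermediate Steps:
$J{\left(L,I \right)} = - 2 I$
$n{\left(z \right)} = -5$ ($n{\left(z \right)} = \left(-1\right) 5 = -5$)
$\left(-7 + J{\left(-4,-2 \right)}\right) n{\left(3 \right)} = \left(-7 - -4\right) \left(-5\right) = \left(-7 + 4\right) \left(-5\right) = \left(-3\right) \left(-5\right) = 15$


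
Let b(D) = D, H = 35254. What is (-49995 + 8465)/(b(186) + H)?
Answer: -4153/3544 ≈ -1.1718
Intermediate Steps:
(-49995 + 8465)/(b(186) + H) = (-49995 + 8465)/(186 + 35254) = -41530/35440 = -41530*1/35440 = -4153/3544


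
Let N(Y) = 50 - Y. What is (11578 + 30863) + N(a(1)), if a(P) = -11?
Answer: 42502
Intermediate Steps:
(11578 + 30863) + N(a(1)) = (11578 + 30863) + (50 - 1*(-11)) = 42441 + (50 + 11) = 42441 + 61 = 42502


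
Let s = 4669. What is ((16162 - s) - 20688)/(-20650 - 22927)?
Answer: 9195/43577 ≈ 0.21101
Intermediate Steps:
((16162 - s) - 20688)/(-20650 - 22927) = ((16162 - 1*4669) - 20688)/(-20650 - 22927) = ((16162 - 4669) - 20688)/(-43577) = (11493 - 20688)*(-1/43577) = -9195*(-1/43577) = 9195/43577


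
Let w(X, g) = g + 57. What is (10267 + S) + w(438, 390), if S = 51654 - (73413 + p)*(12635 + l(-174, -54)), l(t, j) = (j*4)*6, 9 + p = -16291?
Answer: -647541939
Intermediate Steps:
p = -16300 (p = -9 - 16291 = -16300)
l(t, j) = 24*j (l(t, j) = (4*j)*6 = 24*j)
w(X, g) = 57 + g
S = -647552653 (S = 51654 - (73413 - 16300)*(12635 + 24*(-54)) = 51654 - 57113*(12635 - 1296) = 51654 - 57113*11339 = 51654 - 1*647604307 = 51654 - 647604307 = -647552653)
(10267 + S) + w(438, 390) = (10267 - 647552653) + (57 + 390) = -647542386 + 447 = -647541939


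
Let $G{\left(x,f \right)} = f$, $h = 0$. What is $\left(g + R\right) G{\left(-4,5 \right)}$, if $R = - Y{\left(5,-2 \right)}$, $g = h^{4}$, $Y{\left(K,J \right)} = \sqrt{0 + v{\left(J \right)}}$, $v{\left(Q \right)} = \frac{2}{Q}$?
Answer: $- 5 i \approx - 5.0 i$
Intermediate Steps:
$Y{\left(K,J \right)} = \sqrt{2} \sqrt{\frac{1}{J}}$ ($Y{\left(K,J \right)} = \sqrt{0 + \frac{2}{J}} = \sqrt{\frac{2}{J}} = \sqrt{2} \sqrt{\frac{1}{J}}$)
$g = 0$ ($g = 0^{4} = 0$)
$R = - i$ ($R = - \sqrt{2} \sqrt{\frac{1}{-2}} = - \sqrt{2} \sqrt{- \frac{1}{2}} = - \sqrt{2} \frac{i \sqrt{2}}{2} = - i \approx - 1.0 i$)
$\left(g + R\right) G{\left(-4,5 \right)} = \left(0 - i\right) 5 = - i 5 = - 5 i$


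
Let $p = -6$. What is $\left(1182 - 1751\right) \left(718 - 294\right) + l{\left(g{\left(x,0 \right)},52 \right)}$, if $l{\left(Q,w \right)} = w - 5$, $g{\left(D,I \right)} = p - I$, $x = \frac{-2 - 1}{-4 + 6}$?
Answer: $-241209$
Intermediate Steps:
$x = - \frac{3}{2} \approx -1.5$
$g{\left(D,I \right)} = -6 - I$
$l{\left(Q,w \right)} = -5 + w$ ($l{\left(Q,w \right)} = w - 5 = -5 + w$)
$\left(1182 - 1751\right) \left(718 - 294\right) + l{\left(g{\left(x,0 \right)},52 \right)} = \left(1182 - 1751\right) \left(718 - 294\right) + \left(-5 + 52\right) = \left(-569\right) 424 + 47 = -241256 + 47 = -241209$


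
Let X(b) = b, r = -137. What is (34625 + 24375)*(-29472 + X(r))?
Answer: -1746931000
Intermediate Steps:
(34625 + 24375)*(-29472 + X(r)) = (34625 + 24375)*(-29472 - 137) = 59000*(-29609) = -1746931000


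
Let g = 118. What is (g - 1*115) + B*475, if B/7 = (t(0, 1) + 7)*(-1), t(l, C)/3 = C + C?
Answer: -43222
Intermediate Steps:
t(l, C) = 6*C (t(l, C) = 3*(C + C) = 3*(2*C) = 6*C)
B = -91 (B = 7*((6*1 + 7)*(-1)) = 7*((6 + 7)*(-1)) = 7*(13*(-1)) = 7*(-13) = -91)
(g - 1*115) + B*475 = (118 - 1*115) - 91*475 = (118 - 115) - 43225 = 3 - 43225 = -43222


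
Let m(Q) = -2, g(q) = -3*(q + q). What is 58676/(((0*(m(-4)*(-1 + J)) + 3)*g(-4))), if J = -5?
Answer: 14669/18 ≈ 814.94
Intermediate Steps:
g(q) = -6*q
58676/(((0*(m(-4)*(-1 + J)) + 3)*g(-4))) = 58676/(((0*(-2*(-1 - 5)) + 3)*(-6*(-4)))) = 58676/(((0*(-2*(-6)) + 3)*24)) = 58676/(((0*12 + 3)*24)) = 58676/(((0 + 3)*24)) = 58676/((3*24)) = 58676/72 = 58676*(1/72) = 14669/18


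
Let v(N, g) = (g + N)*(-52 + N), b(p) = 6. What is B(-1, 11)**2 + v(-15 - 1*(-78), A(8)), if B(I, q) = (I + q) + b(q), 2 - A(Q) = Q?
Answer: 883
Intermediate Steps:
A(Q) = 2 - Q
v(N, g) = (-52 + N)*(N + g) (v(N, g) = (N + g)*(-52 + N) = (-52 + N)*(N + g))
B(I, q) = 6 + I + q (B(I, q) = (I + q) + 6 = 6 + I + q)
B(-1, 11)**2 + v(-15 - 1*(-78), A(8)) = (6 - 1 + 11)**2 + ((-15 - 1*(-78))**2 - 52*(-15 - 1*(-78)) - 52*(2 - 1*8) + (-15 - 1*(-78))*(2 - 1*8)) = 16**2 + ((-15 + 78)**2 - 52*(-15 + 78) - 52*(2 - 8) + (-15 + 78)*(2 - 8)) = 256 + (63**2 - 52*63 - 52*(-6) + 63*(-6)) = 256 + (3969 - 3276 + 312 - 378) = 256 + 627 = 883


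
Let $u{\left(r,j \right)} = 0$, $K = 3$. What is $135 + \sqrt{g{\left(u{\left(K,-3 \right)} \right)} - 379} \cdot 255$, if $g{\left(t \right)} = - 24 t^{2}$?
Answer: $135 + 255 i \sqrt{379} \approx 135.0 + 4964.3 i$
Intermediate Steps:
$135 + \sqrt{g{\left(u{\left(K,-3 \right)} \right)} - 379} \cdot 255 = 135 + \sqrt{- 24 \cdot 0^{2} - 379} \cdot 255 = 135 + \sqrt{\left(-24\right) 0 - 379} \cdot 255 = 135 + \sqrt{0 - 379} \cdot 255 = 135 + \sqrt{-379} \cdot 255 = 135 + i \sqrt{379} \cdot 255 = 135 + 255 i \sqrt{379}$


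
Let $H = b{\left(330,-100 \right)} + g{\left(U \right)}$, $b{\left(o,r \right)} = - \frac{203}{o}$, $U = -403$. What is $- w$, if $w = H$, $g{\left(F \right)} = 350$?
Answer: $- \frac{115297}{330} \approx -349.38$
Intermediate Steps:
$H = \frac{115297}{330}$ ($H = - \frac{203}{330} + 350 = \frac{115297}{330} \approx 349.38$)
$w = \frac{115297}{330} \approx 349.38$
$- w = \left(-1\right) \frac{115297}{330} = - \frac{115297}{330}$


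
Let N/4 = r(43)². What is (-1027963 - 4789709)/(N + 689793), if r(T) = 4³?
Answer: -5817672/706177 ≈ -8.2383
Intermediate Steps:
r(T) = 64
N = 16384 (N = 4*64² = 4*4096 = 16384)
(-1027963 - 4789709)/(N + 689793) = (-1027963 - 4789709)/(16384 + 689793) = -5817672/706177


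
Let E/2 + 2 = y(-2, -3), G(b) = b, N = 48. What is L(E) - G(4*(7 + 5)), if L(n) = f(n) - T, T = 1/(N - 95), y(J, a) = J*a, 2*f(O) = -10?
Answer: -2490/47 ≈ -52.979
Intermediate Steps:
f(O) = -5 (f(O) = (½)*(-10) = -5)
E = 8 (E = -4 + 2*(-2*(-3)) = -4 + 2*6 = -4 + 12 = 8)
T = -1/47 (T = 1/(48 - 95) = 1/(-47) = -1/47 ≈ -0.021277)
L(n) = -234/47 (L(n) = -5 - 1*(-1/47) = -5 + 1/47 = -234/47)
L(E) - G(4*(7 + 5)) = -234/47 - 4*(7 + 5) = -234/47 - 4*12 = -234/47 - 1*48 = -234/47 - 48 = -2490/47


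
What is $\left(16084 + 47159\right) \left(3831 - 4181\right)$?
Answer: $-22135050$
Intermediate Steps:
$\left(16084 + 47159\right) \left(3831 - 4181\right) = 63243 \left(-350\right) = -22135050$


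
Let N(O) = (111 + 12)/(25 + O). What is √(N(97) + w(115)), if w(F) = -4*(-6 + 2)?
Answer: 5*√10126/122 ≈ 4.1241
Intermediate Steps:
N(O) = 123/(25 + O)
w(F) = 16 (w(F) = -4*(-4) = 16)
√(N(97) + w(115)) = √(123/(25 + 97) + 16) = √(123/122 + 16) = √(2075/122) = 5*√10126/122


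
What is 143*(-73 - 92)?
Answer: -23595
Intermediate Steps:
143*(-73 - 92) = 143*(-165) = -23595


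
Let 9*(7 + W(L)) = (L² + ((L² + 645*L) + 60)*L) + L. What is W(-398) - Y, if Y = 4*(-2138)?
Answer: 13112273/3 ≈ 4.3708e+6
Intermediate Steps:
W(L) = -7 + L/9 + L²/9 + L*(60 + L² + 645*L)/9 (W(L) = -7 + ((L² + ((L² + 645*L) + 60)*L) + L)/9 = -7 + ((L² + (60 + L² + 645*L)*L) + L)/9 = -7 + ((L² + L*(60 + L² + 645*L)) + L)/9 = -7 + (L + L² + L*(60 + L² + 645*L))/9 = -7 + (L/9 + L²/9 + L*(60 + L² + 645*L)/9) = -7 + L/9 + L²/9 + L*(60 + L² + 645*L)/9)
Y = -8552
W(-398) - Y = (-7 + (⅑)*(-398)³ + (61/9)*(-398) + (646/9)*(-398)²) - 1*(-8552) = (-7 + (⅑)*(-63044792) - 24278/9 + (646/9)*158404) + 8552 = (-7 - 63044792/9 - 24278/9 + 102328984/9) + 8552 = 13086617/3 + 8552 = 13112273/3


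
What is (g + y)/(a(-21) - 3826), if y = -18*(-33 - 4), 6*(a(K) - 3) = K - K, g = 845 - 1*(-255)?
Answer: -1766/3823 ≈ -0.46194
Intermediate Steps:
g = 1100 (g = 845 + 255 = 1100)
a(K) = 3 (a(K) = 3 + (K - K)/6 = 3 + (1/6)*0 = 3 + 0 = 3)
y = 666 (y = -18*(-37) = 666)
(g + y)/(a(-21) - 3826) = (1100 + 666)/(3 - 3826) = 1766/(-3823) = 1766*(-1/3823) = -1766/3823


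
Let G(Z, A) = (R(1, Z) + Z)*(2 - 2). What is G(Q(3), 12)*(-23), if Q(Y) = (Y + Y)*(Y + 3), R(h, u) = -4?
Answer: 0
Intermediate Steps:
Q(Y) = 2*Y*(3 + Y) (Q(Y) = (2*Y)*(3 + Y) = 2*Y*(3 + Y))
G(Z, A) = 0 (G(Z, A) = (-4 + Z)*(2 - 2) = (-4 + Z)*0 = 0)
G(Q(3), 12)*(-23) = 0*(-23) = 0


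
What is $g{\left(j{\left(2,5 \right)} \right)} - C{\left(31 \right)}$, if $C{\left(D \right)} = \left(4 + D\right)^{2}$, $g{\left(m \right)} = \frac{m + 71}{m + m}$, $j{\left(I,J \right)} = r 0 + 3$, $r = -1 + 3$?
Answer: $- \frac{3638}{3} \approx -1212.7$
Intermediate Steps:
$r = 2$
$j{\left(I,J \right)} = 3$ ($j{\left(I,J \right)} = 2 \cdot 0 + 3 = 0 + 3 = 3$)
$g{\left(m \right)} = \frac{71 + m}{2 m}$
$g{\left(j{\left(2,5 \right)} \right)} - C{\left(31 \right)} = \frac{71 + 3}{2 \cdot 3} - \left(4 + 31\right)^{2} = \frac{1}{2} \cdot \frac{1}{3} \cdot 74 - 35^{2} = \frac{37}{3} - 1225 = - \frac{3638}{3}$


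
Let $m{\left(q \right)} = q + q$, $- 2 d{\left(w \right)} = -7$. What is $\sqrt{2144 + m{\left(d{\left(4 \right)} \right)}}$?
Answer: $3 \sqrt{239} \approx 46.379$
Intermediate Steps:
$d{\left(w \right)} = \frac{7}{2}$ ($d{\left(w \right)} = \left(- \frac{1}{2}\right) \left(-7\right) = \frac{7}{2}$)
$m{\left(q \right)} = 2 q$
$\sqrt{2144 + m{\left(d{\left(4 \right)} \right)}} = \sqrt{2144 + 2 \cdot \frac{7}{2}} = \sqrt{2144 + 7} = \sqrt{2151} = 3 \sqrt{239}$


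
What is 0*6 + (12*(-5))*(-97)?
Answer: 5820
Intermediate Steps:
0*6 + (12*(-5))*(-97) = 0 - 60*(-97) = 0 + 5820 = 5820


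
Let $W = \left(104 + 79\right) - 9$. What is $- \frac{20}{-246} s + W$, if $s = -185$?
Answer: $\frac{19552}{123} \approx 158.96$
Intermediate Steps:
$W = 174$ ($W = 183 - 9 = 174$)
$- \frac{20}{-246} s + W = - \frac{20}{-246} \left(-185\right) + 174 = \left(-20\right) \left(- \frac{1}{246}\right) \left(-185\right) + 174 = \frac{10}{123} \left(-185\right) + 174 = - \frac{1850}{123} + 174 = \frac{19552}{123}$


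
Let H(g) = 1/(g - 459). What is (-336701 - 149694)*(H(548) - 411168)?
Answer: 17799114796645/89 ≈ 1.9999e+11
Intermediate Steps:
H(g) = 1/(-459 + g)
(-336701 - 149694)*(H(548) - 411168) = (-336701 - 149694)*(1/(-459 + 548) - 411168) = -486395*(1/89 - 411168) = -486395*(-36593951/89) = 17799114796645/89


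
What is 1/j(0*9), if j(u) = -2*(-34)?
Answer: 1/68 ≈ 0.014706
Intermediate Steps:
j(u) = 68
1/j(0*9) = 1/68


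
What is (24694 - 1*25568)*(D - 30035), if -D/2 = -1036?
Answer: 24439662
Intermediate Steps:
D = 2072 (D = -2*(-1036) = 2072)
(24694 - 1*25568)*(D - 30035) = (24694 - 1*25568)*(2072 - 30035) = (24694 - 25568)*(-27963) = -874*(-27963) = 24439662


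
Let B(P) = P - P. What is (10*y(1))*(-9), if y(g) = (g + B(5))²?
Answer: -90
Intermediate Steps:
B(P) = 0
y(g) = g² (y(g) = (g + 0)² = g²)
(10*y(1))*(-9) = (10*1²)*(-9) = (10*1)*(-9) = 10*(-9) = -90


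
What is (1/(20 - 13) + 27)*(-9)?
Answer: -1710/7 ≈ -244.29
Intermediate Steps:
(1/(20 - 13) + 27)*(-9) = (1/7 + 27)*(-9) = (⅐ + 27)*(-9) = (190/7)*(-9) = -1710/7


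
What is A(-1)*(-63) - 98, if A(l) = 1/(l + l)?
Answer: -133/2 ≈ -66.500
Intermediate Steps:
A(l) = 1/(2*l)
A(-1)*(-63) - 98 = ((½)/(-1))*(-63) - 98 = ((½)*(-1))*(-63) - 98 = -½*(-63) - 98 = 63/2 - 98 = -133/2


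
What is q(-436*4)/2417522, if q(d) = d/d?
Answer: 1/2417522 ≈ 4.1365e-7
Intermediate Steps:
q(d) = 1
q(-436*4)/2417522 = 1/2417522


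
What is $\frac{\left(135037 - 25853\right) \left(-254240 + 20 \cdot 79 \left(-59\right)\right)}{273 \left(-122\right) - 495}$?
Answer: $\frac{12645690880}{11267} \approx 1.1224 \cdot 10^{6}$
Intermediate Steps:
$\frac{\left(135037 - 25853\right) \left(-254240 + 20 \cdot 79 \left(-59\right)\right)}{273 \left(-122\right) - 495} = \frac{109184 \left(-254240 + 1580 \left(-59\right)\right)}{-33306 - 495} = \frac{109184 \left(-254240 - 93220\right)}{-33801} = 109184 \left(-347460\right) \left(- \frac{1}{33801}\right) = \left(-37937072640\right) \left(- \frac{1}{33801}\right) = \frac{12645690880}{11267}$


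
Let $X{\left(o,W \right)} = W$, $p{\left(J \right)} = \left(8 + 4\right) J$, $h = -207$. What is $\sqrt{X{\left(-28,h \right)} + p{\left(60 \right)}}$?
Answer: $3 \sqrt{57} \approx 22.65$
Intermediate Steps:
$p{\left(J \right)} = 12 J$
$\sqrt{X{\left(-28,h \right)} + p{\left(60 \right)}} = \sqrt{-207 + 12 \cdot 60} = \sqrt{-207 + 720} = \sqrt{513} = 3 \sqrt{57}$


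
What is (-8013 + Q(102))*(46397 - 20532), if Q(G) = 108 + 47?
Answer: -203247170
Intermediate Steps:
Q(G) = 155
(-8013 + Q(102))*(46397 - 20532) = (-8013 + 155)*(46397 - 20532) = -7858*25865 = -203247170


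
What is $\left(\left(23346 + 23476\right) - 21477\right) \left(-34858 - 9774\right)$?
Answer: $-1131198040$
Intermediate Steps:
$\left(\left(23346 + 23476\right) - 21477\right) \left(-34858 - 9774\right) = \left(46822 - 21477\right) \left(-44632\right) = 25345 \left(-44632\right) = -1131198040$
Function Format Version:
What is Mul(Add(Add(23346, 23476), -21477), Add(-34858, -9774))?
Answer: -1131198040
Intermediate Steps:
Mul(Add(Add(23346, 23476), -21477), Add(-34858, -9774)) = Mul(Add(46822, -21477), -44632) = Mul(25345, -44632) = -1131198040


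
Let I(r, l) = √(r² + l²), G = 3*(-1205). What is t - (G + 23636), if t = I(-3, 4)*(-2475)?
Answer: -32396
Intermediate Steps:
G = -3615
I(r, l) = √(l² + r²)
t = -12375 (t = √(4² + (-3)²)*(-2475) = √(16 + 9)*(-2475) = √25*(-2475) = 5*(-2475) = -12375)
t - (G + 23636) = -12375 - (-3615 + 23636) = -12375 - 1*20021 = -12375 - 20021 = -32396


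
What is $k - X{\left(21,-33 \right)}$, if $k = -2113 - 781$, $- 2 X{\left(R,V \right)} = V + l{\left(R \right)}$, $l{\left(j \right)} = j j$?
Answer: $-2690$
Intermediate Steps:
$l{\left(j \right)} = j^{2}$
$X{\left(R,V \right)} = - \frac{V}{2} - \frac{R^{2}}{2}$ ($X{\left(R,V \right)} = - \frac{V + R^{2}}{2} = - \frac{V}{2} - \frac{R^{2}}{2}$)
$k = -2894$
$k - X{\left(21,-33 \right)} = -2894 - \left(\left(- \frac{1}{2}\right) \left(-33\right) - \frac{21^{2}}{2}\right) = -2894 - \left(\frac{33}{2} - \frac{441}{2}\right) = -2894 - -204 = -2894 + 204 = -2690$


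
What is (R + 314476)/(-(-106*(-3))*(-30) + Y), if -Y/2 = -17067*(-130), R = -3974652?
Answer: 457522/553485 ≈ 0.82662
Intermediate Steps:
Y = -4437420 (Y = -(-34134)*(-130) = -2*2218710 = -4437420)
(R + 314476)/(-(-106*(-3))*(-30) + Y) = (-3974652 + 314476)/(-(-106*(-3))*(-30) - 4437420) = -3660176/(-318*(-30) - 4437420) = -3660176/(-1*(-9540) - 4437420) = -3660176/(9540 - 4437420) = -3660176/(-4427880) = -3660176*(-1/4427880) = 457522/553485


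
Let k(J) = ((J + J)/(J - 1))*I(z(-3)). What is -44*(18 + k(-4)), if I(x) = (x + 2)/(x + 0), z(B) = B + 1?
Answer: -792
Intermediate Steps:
z(B) = 1 + B
I(x) = (2 + x)/x
k(J) = 0 (k(J) = ((J + J)/(J - 1))*((2 + (1 - 3))/(1 - 3)) = ((2*J)/(-1 + J))*((2 - 2)/(-2)) = (2*J/(-1 + J))*(-½*0) = (2*J/(-1 + J))*0 = 0)
-44*(18 + k(-4)) = -44*(18 + 0) = -44*18 = -792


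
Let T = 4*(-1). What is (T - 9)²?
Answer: 169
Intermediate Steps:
T = -4
(T - 9)² = (-4 - 9)² = (-13)² = 169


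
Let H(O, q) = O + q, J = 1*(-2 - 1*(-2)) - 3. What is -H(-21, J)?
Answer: 24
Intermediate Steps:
J = -3 (J = 1*(-2 + 2) - 3 = 1*0 - 3 = 0 - 3 = -3)
-H(-21, J) = -(-21 - 3) = -1*(-24) = 24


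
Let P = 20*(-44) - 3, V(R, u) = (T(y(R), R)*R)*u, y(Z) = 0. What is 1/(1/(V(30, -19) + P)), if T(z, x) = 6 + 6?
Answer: -7723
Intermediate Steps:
T(z, x) = 12
V(R, u) = 12*R*u (V(R, u) = (12*R)*u = 12*R*u)
P = -883 (P = -880 - 3 = -883)
1/(1/(V(30, -19) + P)) = 1/(1/(12*30*(-19) - 883)) = 1/(1/(-6840 - 883)) = 1/(1/(-7723)) = 1/(-1/7723) = -7723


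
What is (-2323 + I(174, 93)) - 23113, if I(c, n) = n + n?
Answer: -25250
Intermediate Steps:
I(c, n) = 2*n
(-2323 + I(174, 93)) - 23113 = (-2323 + 2*93) - 23113 = (-2323 + 186) - 23113 = -2137 - 23113 = -25250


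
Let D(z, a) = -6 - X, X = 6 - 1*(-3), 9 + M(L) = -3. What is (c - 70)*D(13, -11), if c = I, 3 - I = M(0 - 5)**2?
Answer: 3165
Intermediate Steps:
M(L) = -12 (M(L) = -9 - 3 = -12)
X = 9 (X = 6 + 3 = 9)
D(z, a) = -15 (D(z, a) = -6 - 1*9 = -6 - 9 = -15)
I = -141 (I = 3 - 1*(-12)**2 = 3 - 1*144 = 3 - 144 = -141)
c = -141
(c - 70)*D(13, -11) = (-141 - 70)*(-15) = -211*(-15) = 3165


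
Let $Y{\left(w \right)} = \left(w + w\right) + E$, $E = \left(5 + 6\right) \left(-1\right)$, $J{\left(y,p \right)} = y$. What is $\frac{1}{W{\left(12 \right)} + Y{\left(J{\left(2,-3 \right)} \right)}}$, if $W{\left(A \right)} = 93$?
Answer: $\frac{1}{86} \approx 0.011628$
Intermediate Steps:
$E = -11$ ($E = 11 \left(-1\right) = -11$)
$Y{\left(w \right)} = -11 + 2 w$ ($Y{\left(w \right)} = \left(w + w\right) - 11 = 2 w - 11 = -11 + 2 w$)
$\frac{1}{W{\left(12 \right)} + Y{\left(J{\left(2,-3 \right)} \right)}} = \frac{1}{93 + \left(-11 + 2 \cdot 2\right)} = \frac{1}{93 + \left(-11 + 4\right)} = \frac{1}{93 - 7} = \frac{1}{86}$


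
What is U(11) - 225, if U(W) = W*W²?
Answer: 1106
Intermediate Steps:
U(W) = W³
U(11) - 225 = 11³ - 225 = 1331 - 225 = 1106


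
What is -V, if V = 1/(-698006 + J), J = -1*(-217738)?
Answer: 1/480268 ≈ 2.0822e-6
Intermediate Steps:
J = 217738
V = -1/480268 (V = 1/(-698006 + 217738) = 1/(-480268) = -1/480268 ≈ -2.0822e-6)
-V = -1*(-1/480268) = 1/480268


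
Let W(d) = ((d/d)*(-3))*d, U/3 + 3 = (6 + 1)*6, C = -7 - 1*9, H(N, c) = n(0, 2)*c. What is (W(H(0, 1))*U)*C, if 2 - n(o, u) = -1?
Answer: 16848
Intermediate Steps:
n(o, u) = 3 (n(o, u) = 2 - 1*(-1) = 2 + 1 = 3)
H(N, c) = 3*c
C = -16 (C = -7 - 9 = -16)
U = 117 (U = -9 + 3*((6 + 1)*6) = -9 + 3*(7*6) = -9 + 3*42 = -9 + 126 = 117)
W(d) = -3*d (W(d) = (1*(-3))*d = -3*d)
(W(H(0, 1))*U)*C = (-9*117)*(-16) = (-3*3*117)*(-16) = -9*117*(-16) = -1053*(-16) = 16848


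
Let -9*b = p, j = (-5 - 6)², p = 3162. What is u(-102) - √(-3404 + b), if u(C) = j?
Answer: 121 - I*√33798/3 ≈ 121.0 - 61.281*I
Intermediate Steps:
j = 121 (j = (-11)² = 121)
b = -1054/3 (b = -⅑*3162 = -1054/3 ≈ -351.33)
u(C) = 121
u(-102) - √(-3404 + b) = 121 - √(-3404 - 1054/3) = 121 - √(-11266/3) = 121 - I*√33798/3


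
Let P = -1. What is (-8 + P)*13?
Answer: -117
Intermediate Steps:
(-8 + P)*13 = (-8 - 1)*13 = -9*13 = -117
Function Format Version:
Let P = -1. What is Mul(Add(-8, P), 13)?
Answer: -117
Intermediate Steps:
Mul(Add(-8, P), 13) = Mul(Add(-8, -1), 13) = Mul(-9, 13) = -117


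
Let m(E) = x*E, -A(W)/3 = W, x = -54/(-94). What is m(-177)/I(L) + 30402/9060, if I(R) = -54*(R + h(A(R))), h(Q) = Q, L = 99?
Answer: 15673289/4684020 ≈ 3.3461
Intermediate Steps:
x = 27/47 (x = -54*(-1/94) = 27/47 ≈ 0.57447)
A(W) = -3*W
I(R) = 108*R (I(R) = -54*(R - 3*R) = -(-108)*R = 108*R)
m(E) = 27*E/47
m(-177)/I(L) + 30402/9060 = ((27/47)*(-177))/((108*99)) + 30402/9060 = -4779/47/10692 + 30402*(1/9060) = -4779/47*1/10692 + 5067/1510 = -59/6204 + 5067/1510 = 15673289/4684020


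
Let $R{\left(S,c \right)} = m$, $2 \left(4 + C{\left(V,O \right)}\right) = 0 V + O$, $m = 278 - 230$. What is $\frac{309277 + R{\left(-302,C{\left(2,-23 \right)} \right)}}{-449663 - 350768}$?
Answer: $- \frac{309325}{800431} \approx -0.38645$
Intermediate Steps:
$m = 48$
$C{\left(V,O \right)} = -4 + \frac{O}{2}$ ($C{\left(V,O \right)} = -4 + \frac{0 V + O}{2} = -4 + \frac{0 + O}{2} = -4 + \frac{O}{2}$)
$R{\left(S,c \right)} = 48$
$\frac{309277 + R{\left(-302,C{\left(2,-23 \right)} \right)}}{-449663 - 350768} = \frac{309277 + 48}{-449663 - 350768} = \frac{309325}{-800431} = 309325 \left(- \frac{1}{800431}\right) = - \frac{309325}{800431}$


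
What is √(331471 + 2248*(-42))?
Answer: √237055 ≈ 486.88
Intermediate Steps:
√(331471 + 2248*(-42)) = √(331471 - 94416) = √237055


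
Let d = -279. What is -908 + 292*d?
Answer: -82376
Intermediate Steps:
-908 + 292*d = -908 + 292*(-279) = -908 - 81468 = -82376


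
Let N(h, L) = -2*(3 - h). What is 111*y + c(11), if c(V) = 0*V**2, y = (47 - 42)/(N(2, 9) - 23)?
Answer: -111/5 ≈ -22.200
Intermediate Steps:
N(h, L) = -6 + 2*h
y = -1/5 (y = (47 - 42)/((-6 + 2*2) - 23) = 5/((-6 + 4) - 23) = 5/(-2 - 23) = 5/(-25) = 5*(-1/25) = -1/5 ≈ -0.20000)
c(V) = 0
111*y + c(11) = 111*(-1/5) + 0 = -111/5 + 0 = -111/5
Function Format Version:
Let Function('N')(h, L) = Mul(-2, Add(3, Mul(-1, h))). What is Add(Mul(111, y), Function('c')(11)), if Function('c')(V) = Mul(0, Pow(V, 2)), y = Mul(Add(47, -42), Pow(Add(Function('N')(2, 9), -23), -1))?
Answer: Rational(-111, 5) ≈ -22.200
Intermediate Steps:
Function('N')(h, L) = Add(-6, Mul(2, h))
y = Rational(-1, 5) (y = Mul(Add(47, -42), Pow(Add(Add(-6, Mul(2, 2)), -23), -1)) = Mul(5, Pow(Add(Add(-6, 4), -23), -1)) = Mul(5, Pow(Add(-2, -23), -1)) = Mul(5, Pow(-25, -1)) = Mul(5, Rational(-1, 25)) = Rational(-1, 5) ≈ -0.20000)
Function('c')(V) = 0
Add(Mul(111, y), Function('c')(11)) = Add(Mul(111, Rational(-1, 5)), 0) = Add(Rational(-111, 5), 0) = Rational(-111, 5)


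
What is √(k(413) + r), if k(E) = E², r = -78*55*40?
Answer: I*√1031 ≈ 32.109*I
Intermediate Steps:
r = -171600 (r = -4290*40 = -171600)
√(k(413) + r) = √(413² - 171600) = √(170569 - 171600) = √(-1031) = I*√1031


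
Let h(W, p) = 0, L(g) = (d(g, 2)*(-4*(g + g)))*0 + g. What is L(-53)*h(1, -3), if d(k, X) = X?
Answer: 0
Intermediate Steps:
L(g) = g (L(g) = (2*(-4*(g + g)))*0 + g = (2*(-8*g))*0 + g = -16*g*0 + g = 0 + g = g)
L(-53)*h(1, -3) = -53*0 = 0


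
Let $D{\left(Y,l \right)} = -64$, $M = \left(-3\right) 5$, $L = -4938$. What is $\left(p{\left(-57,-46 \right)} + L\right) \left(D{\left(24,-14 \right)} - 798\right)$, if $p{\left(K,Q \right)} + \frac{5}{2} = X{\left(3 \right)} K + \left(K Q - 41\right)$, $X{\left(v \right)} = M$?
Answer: $1296879$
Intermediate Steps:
$M = -15$
$X{\left(v \right)} = -15$
$p{\left(K,Q \right)} = - \frac{87}{2} - 15 K + K Q$ ($p{\left(K,Q \right)} = - \frac{5}{2} - \left(41 + 15 K - K Q\right) = - \frac{87}{2} - 15 K + K Q$)
$\left(p{\left(-57,-46 \right)} + L\right) \left(D{\left(24,-14 \right)} - 798\right) = \left(\left(- \frac{87}{2} - -855 - -2622\right) - 4938\right) \left(-64 - 798\right) = \left(\left(- \frac{87}{2} + 855 + 2622\right) - 4938\right) \left(-862\right) = \left(\frac{6867}{2} - 4938\right) \left(-862\right) = \left(- \frac{3009}{2}\right) \left(-862\right) = 1296879$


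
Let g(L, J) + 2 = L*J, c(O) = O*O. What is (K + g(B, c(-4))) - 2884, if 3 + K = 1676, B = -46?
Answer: -1949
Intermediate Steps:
c(O) = O**2
g(L, J) = -2 + J*L (g(L, J) = -2 + L*J = -2 + J*L)
K = 1673 (K = -3 + 1676 = 1673)
(K + g(B, c(-4))) - 2884 = (1673 + (-2 + (-4)**2*(-46))) - 2884 = (1673 + (-2 + 16*(-46))) - 2884 = (1673 + (-2 - 736)) - 2884 = (1673 - 738) - 2884 = 935 - 2884 = -1949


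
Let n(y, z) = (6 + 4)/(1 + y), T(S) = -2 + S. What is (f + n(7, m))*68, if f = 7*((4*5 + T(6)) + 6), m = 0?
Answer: 14365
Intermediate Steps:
n(y, z) = 10/(1 + y)
f = 210 (f = 7*((4*5 + (-2 + 6)) + 6) = 7*((20 + 4) + 6) = 7*(24 + 6) = 7*30 = 210)
(f + n(7, m))*68 = (210 + 10/(1 + 7))*68 = (210 + 10/8)*68 = (210 + 10*(⅛))*68 = (210 + 5/4)*68 = (845/4)*68 = 14365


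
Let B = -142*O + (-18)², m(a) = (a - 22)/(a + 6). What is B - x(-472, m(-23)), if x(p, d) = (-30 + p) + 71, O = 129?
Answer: -17563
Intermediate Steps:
m(a) = (-22 + a)/(6 + a)
B = -17994 (B = -142*129 + (-18)² = -18318 + 324 = -17994)
x(p, d) = 41 + p
B - x(-472, m(-23)) = -17994 - (41 - 472) = -17994 - 1*(-431) = -17994 + 431 = -17563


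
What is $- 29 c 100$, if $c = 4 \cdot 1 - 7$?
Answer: $8700$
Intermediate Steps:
$c = -3$ ($c = 4 - 7 = -3$)
$- 29 c 100 = \left(-29\right) \left(-3\right) 100 = 87 \cdot 100 = 8700$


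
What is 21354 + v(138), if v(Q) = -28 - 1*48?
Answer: 21278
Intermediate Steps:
v(Q) = -76 (v(Q) = -28 - 48 = -76)
21354 + v(138) = 21354 - 76 = 21278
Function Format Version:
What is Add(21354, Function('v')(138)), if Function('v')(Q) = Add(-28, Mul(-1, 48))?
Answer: 21278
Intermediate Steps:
Function('v')(Q) = -76 (Function('v')(Q) = Add(-28, -48) = -76)
Add(21354, Function('v')(138)) = Add(21354, -76) = 21278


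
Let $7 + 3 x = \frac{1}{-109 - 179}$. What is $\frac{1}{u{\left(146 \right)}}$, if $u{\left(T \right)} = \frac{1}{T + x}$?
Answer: $\frac{124127}{864} \approx 143.67$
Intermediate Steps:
$x = - \frac{2017}{864}$ ($x = - \frac{7}{3} + \frac{1}{3 \left(-109 - 179\right)} = - \frac{7}{3} + \frac{1}{3 \left(-288\right)} = - \frac{7}{3} + \frac{1}{3} \left(- \frac{1}{288}\right) = - \frac{7}{3} - \frac{1}{864} = - \frac{2017}{864} \approx -2.3345$)
$u{\left(T \right)} = \frac{1}{- \frac{2017}{864} + T}$ ($u{\left(T \right)} = \frac{1}{T - \frac{2017}{864}} = \frac{1}{- \frac{2017}{864} + T}$)
$\frac{1}{u{\left(146 \right)}} = \frac{1}{864 \frac{1}{-2017 + 864 \cdot 146}} = \frac{1}{864 \frac{1}{-2017 + 126144}} = \frac{1}{864 \cdot \frac{1}{124127}} = \frac{1}{\frac{864}{124127}} = \frac{124127}{864}$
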